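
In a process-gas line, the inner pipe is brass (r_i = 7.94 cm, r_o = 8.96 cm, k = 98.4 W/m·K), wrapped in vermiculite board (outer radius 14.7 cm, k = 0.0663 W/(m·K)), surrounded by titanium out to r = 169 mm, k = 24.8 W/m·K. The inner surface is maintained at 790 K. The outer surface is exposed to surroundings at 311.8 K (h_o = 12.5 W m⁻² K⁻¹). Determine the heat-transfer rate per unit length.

Resistance network (inner→outer):
  R'_brass = ln(0.0896/0.0794)/(2πk) = 0.1209/(2π·98.4) = 1.955×10^-4 m·K/W
  R'_vermiculite board = ln(0.147/0.0896)/(2πk) = 0.4951/(2π·0.0663) = 1.188 m·K/W
  R'_titanium = ln(0.169/0.147)/(2πk) = 0.1395/(2π·24.8) = 8.950×10^-4 m·K/W
  R'_conv,out = 1/(2πr h) = 1/(2π·0.169·12.5) = 0.07534 m·K/W
ΣR = 1.955×10^-4 + 1.188 + 8.950×10^-4 + 0.07534 = 1.264 m·K/W
Q' = ΔT/ΣR = (790 K − 311.8 K)/1.264 = 378 W/m

Q' = 378 W/m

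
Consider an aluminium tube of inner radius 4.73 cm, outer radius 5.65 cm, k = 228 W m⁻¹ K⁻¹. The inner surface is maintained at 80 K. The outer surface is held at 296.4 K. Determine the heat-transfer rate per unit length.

Q' = 2πk·ΔT/ln(r₂/r₁) = 2π × 228 × 216.4 / ln(0.0565/0.0473) = 1.74×10^6 W/m

Q' = 1.74×10^6 W/m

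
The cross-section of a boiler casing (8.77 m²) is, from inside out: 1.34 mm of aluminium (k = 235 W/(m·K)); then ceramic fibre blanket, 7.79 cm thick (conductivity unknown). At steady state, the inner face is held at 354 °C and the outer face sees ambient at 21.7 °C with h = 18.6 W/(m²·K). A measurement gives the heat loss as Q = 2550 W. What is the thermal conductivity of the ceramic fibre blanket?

ΣR = ΔT/Q = |354 − 21.7|/2550 = 0.1303 K/W
Known resistances:
  R_aluminium = L/(kA) = 0.00134/(235·8.77) = 6.502×10^-7 K/W
  R_conv,out = 1/(hA) = 1/(18.6·8.77) = 0.006130 K/W
R_ceramic fibre blanket = ΣR − ΣR_known = 0.1303 − 0.006131 = 0.1242 K/W
L/(kA) = 0.1242 ⇒ k = 0.0779/(0.1242·8.77) = 0.0715 W/m·K

k = 0.0715 W/m·K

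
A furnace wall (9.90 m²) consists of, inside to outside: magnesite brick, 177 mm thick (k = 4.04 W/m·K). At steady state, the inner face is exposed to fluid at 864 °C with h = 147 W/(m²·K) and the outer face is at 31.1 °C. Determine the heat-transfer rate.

Series thermal resistances, inner to outer:
  R_conv,in = 1/(hA) = 1/(147·9.90) = 6.871×10^-4 K/W
  R_magnesite brick = L/(kA) = 0.177/(4.04·9.90) = 0.004425 K/W
ΣR = 6.871×10^-4 + 0.004425 = 0.005112 K/W
Q = ΔT/ΣR = (864 °C − 31.1 °C)/0.005112 = 1.63×10^5 W

Q = 163 kW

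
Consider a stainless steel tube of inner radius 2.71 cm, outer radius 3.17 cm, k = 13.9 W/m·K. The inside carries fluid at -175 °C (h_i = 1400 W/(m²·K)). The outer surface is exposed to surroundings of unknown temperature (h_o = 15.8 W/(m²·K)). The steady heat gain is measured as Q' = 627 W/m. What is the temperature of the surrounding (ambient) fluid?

T_out = 28.0 °C

Series resistances:
  R'_conv,in = 1/(2πr h) = 1/(2π·0.0271·1400) = 0.004195 m·K/W
  R'_stainless steel = ln(0.0317/0.0271)/(2πk) = 0.1568/(2π·13.9) = 0.001795 m·K/W
  R'_conv,out = 1/(2πr h) = 1/(2π·0.0317·15.8) = 0.3178 m·K/W
ΣR = 0.3238 m·K/W
ΔT = Q'·ΣR = 627 × 0.3238 = 203.0 K
Heat flows inward, so T_out = T_in + ΔT = -175 + 203.0 = 28.0 °C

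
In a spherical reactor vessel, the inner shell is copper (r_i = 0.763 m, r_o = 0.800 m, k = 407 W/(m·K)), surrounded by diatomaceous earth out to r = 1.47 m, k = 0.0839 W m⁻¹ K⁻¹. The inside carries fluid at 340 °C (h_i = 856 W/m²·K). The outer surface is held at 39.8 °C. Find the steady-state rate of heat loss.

Treat each layer as a resistance in series:
  R_conv,in = 1/(4πr²h) = 1/(4π·0.763²·856) = 1.597×10^-4 K/W
  R_copper = (1/0.763 − 1/0.800)/(4πk) = 0.06062/(4π·407) = 1.185×10^-5 K/W
  R_diatomaceous earth = (1/0.800 − 1/1.47)/(4πk) = 0.5697/(4π·0.0839) = 0.5404 K/W
ΣR = 1.597×10^-4 + 1.185×10^-5 + 0.5404 = 0.5406 K/W
Q = ΔT/ΣR = (340 °C − 39.8 °C)/0.5406 = 555 W

Q = 555 W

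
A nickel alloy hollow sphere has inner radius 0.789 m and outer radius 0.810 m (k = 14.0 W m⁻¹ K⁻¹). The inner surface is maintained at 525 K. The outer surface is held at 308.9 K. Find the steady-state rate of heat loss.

Q = 4πk·ΔT/(1/r₁ − 1/r₂) = 4π × 14.0 × 216.1 / (1/0.789 − 1/0.810) = 1.16×10^6 W

Q = 1.16×10^6 W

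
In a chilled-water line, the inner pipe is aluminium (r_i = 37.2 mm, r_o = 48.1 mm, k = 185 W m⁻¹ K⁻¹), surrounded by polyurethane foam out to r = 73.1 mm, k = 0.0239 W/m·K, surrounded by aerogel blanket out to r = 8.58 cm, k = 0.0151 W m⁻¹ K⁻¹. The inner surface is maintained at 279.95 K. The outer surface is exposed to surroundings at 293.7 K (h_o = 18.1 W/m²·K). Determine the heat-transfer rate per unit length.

Q' = 3.00 W/m

Series thermal resistances, inner to outer:
  R'_aluminium = ln(0.0481/0.0372)/(2πk) = 0.2570/(2π·185) = 2.211×10^-4 m·K/W
  R'_polyurethane foam = ln(0.0731/0.0481)/(2πk) = 0.4185/(2π·0.0239) = 2.787 m·K/W
  R'_aerogel blanket = ln(0.0858/0.0731)/(2πk) = 0.1602/(2π·0.0151) = 1.688 m·K/W
  R'_conv,out = 1/(2πr h) = 1/(2π·0.0858·18.1) = 0.1025 m·K/W
ΣR = 2.211×10^-4 + 2.787 + 1.688 + 0.1025 = 4.578 m·K/W
Q' = ΔT/ΣR = (279.95 K − 293.7 K)/4.578 = -3.00 W/m
(Negative Q' ⇒ heat flows inward; heat gain = 3.00 W/m.)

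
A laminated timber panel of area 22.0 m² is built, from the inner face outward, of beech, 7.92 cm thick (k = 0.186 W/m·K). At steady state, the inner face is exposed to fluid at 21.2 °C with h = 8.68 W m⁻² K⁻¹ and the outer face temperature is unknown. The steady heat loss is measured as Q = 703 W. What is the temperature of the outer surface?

T_out = 3.91 °C

Series resistances:
  R_conv,in = 1/(hA) = 1/(8.68·22.0) = 0.005237 K/W
  R_beech = L/(kA) = 0.0792/(0.186·22.0) = 0.01935 K/W
ΣR = 0.02459 K/W
ΔT = Q·ΣR = 703 × 0.02459 = 17.29 K
Heat flows outward, so T_out = T_in − ΔT = 21.2 − 17.29 = 3.91 °C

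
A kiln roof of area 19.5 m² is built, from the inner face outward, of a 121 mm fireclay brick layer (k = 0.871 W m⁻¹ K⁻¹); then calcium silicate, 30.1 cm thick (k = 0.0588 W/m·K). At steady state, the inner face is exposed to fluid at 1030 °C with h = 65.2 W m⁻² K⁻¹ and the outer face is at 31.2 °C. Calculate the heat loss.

Q = 3690 W

Resistance network (inner→outer):
  R_conv,in = 1/(hA) = 1/(65.2·19.5) = 7.865×10^-4 K/W
  R_fireclay brick = L/(kA) = 0.121/(0.871·19.5) = 0.007124 K/W
  R_calcium silicate = L/(kA) = 0.301/(0.0588·19.5) = 0.2625 K/W
ΣR = 7.865×10^-4 + 0.007124 + 0.2625 = 0.2704 K/W
Q = ΔT/ΣR = (1030 °C − 31.2 °C)/0.2704 = 3690 W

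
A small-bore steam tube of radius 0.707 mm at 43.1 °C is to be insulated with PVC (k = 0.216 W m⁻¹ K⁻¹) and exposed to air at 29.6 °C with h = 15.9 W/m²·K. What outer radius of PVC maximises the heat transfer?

r_cr = 1.36 cm

For a cylinder, r_cr = k_ins/h = 0.216/15.9 = 0.0136 m = 1.36 cm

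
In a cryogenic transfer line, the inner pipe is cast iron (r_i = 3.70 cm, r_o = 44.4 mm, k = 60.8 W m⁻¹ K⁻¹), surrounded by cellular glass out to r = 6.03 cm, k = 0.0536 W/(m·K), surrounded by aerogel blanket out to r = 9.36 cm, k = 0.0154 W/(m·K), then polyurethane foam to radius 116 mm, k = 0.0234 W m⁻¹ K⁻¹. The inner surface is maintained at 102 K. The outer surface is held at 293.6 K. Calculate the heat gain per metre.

Resistance network (inner→outer):
  R'_cast iron = ln(0.0444/0.0370)/(2πk) = 0.1823/(2π·60.8) = 4.773×10^-4 m·K/W
  R'_cellular glass = ln(0.0603/0.0444)/(2πk) = 0.3061/(2π·0.0536) = 0.9089 m·K/W
  R'_aerogel blanket = ln(0.0936/0.0603)/(2πk) = 0.4397/(2π·0.0154) = 4.544 m·K/W
  R'_polyurethane foam = ln(0.116/0.0936)/(2πk) = 0.2146/(2π·0.0234) = 1.459 m·K/W
ΣR = 4.773×10^-4 + 0.9089 + 4.544 + 1.459 = 6.912 m·K/W
Q' = ΔT/ΣR = (102 K − 293.6 K)/6.912 = -27.7 W/m
(Negative Q' ⇒ heat flows inward; heat gain = 27.7 W/m.)

Q' = 27.7 W/m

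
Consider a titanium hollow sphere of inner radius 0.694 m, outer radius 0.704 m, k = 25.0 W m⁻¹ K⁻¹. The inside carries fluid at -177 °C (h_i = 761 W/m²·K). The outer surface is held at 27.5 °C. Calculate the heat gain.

Treat each layer as a resistance in series:
  R_conv,in = 1/(4πr²h) = 1/(4π·0.694²·761) = 2.171×10^-4 K/W
  R_titanium = (1/0.694 − 1/0.704)/(4πk) = 0.02047/(4π·25.0) = 6.515×10^-5 K/W
ΣR = 2.171×10^-4 + 6.515×10^-5 = 2.823×10^-4 K/W
Q = ΔT/ΣR = (-177 °C − 27.5 °C)/2.823×10^-4 = -7.24×10^5 W
(Negative Q ⇒ heat flows inward; heat gain = 7.24×10^5 W.)

Q = 7.24×10^5 W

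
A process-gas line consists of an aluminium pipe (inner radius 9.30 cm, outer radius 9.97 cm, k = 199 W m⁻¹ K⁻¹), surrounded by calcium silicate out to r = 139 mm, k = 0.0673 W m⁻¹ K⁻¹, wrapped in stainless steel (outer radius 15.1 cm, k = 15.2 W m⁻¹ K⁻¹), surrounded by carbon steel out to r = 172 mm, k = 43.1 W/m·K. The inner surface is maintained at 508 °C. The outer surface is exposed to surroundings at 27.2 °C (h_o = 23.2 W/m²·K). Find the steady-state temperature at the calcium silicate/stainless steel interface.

T = 51.2 °C

Resistance network (inner→outer):
  R'_aluminium = ln(0.0997/0.0930)/(2πk) = 0.06957/(2π·199) = 5.564×10^-5 m·K/W
  R'_calcium silicate = ln(0.139/0.0997)/(2πk) = 0.3323/(2π·0.0673) = 0.7859 m·K/W
  R'_stainless steel = ln(0.151/0.139)/(2πk) = 0.08281/(2π·15.2) = 8.670×10^-4 m·K/W
  R'_carbon steel = ln(0.172/0.151)/(2πk) = 0.1302/(2π·43.1) = 4.808×10^-4 m·K/W
  R'_conv,out = 1/(2πr h) = 1/(2π·0.172·23.2) = 0.03988 m·K/W
ΣR = 5.564×10^-5 + 0.7859 + 8.670×10^-4 + 4.808×10^-4 + 0.03988 = 0.8272 m·K/W
Q' = ΔT/ΣR = (508 °C − 27.2 °C)/0.8272 = 581.2 W/m
From the inner boundary to the calcium silicate/stainless steel interface, ΣR_partial = 0.7860 m·K/W.
T_interface = T_in − Q'·ΣR_partial = 508 °C − (581.2)(0.7860) = 51.2 °C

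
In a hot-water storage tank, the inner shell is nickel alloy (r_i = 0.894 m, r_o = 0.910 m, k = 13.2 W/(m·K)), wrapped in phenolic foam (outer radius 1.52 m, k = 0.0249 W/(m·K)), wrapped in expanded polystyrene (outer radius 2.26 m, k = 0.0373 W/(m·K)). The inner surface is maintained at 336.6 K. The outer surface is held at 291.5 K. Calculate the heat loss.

Q = 24.1 W

Series thermal resistances, inner to outer:
  R_nickel alloy = (1/0.894 − 1/0.910)/(4πk) = 0.01967/(4π·13.2) = 1.186×10^-4 K/W
  R_phenolic foam = (1/0.910 − 1/1.52)/(4πk) = 0.4410/(4π·0.0249) = 1.409 K/W
  R_expanded polystyrene = (1/1.52 − 1/2.26)/(4πk) = 0.2154/(4π·0.0373) = 0.4596 K/W
ΣR = 1.186×10^-4 + 1.409 + 0.4596 = 1.869 K/W
Q = ΔT/ΣR = (336.6 K − 291.5 K)/1.869 = 24.1 W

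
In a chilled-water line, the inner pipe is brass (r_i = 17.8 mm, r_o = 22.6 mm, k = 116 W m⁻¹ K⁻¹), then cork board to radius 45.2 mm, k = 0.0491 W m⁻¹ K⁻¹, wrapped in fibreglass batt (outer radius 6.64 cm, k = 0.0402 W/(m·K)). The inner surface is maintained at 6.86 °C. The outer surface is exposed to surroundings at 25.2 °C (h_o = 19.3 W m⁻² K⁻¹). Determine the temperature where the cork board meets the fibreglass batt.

T = 17.4 °C

Resistance network (inner→outer):
  R'_brass = ln(0.0226/0.0178)/(2πk) = 0.2388/(2π·116) = 3.276×10^-4 m·K/W
  R'_cork board = ln(0.0452/0.0226)/(2πk) = 0.6931/(2π·0.0491) = 2.247 m·K/W
  R'_fibreglass batt = ln(0.0664/0.0452)/(2πk) = 0.3846/(2π·0.0402) = 1.523 m·K/W
  R'_conv,out = 1/(2πr h) = 1/(2π·0.0664·19.3) = 0.1242 m·K/W
ΣR = 3.276×10^-4 + 2.247 + 1.523 + 0.1242 = 3.895 m·K/W
Q' = ΔT/ΣR = (6.86 °C − 25.2 °C)/3.895 = -4.709 W/m
From the inner boundary to the cork board/fibreglass batt interface, ΣR_partial = 2.247 m·K/W.
T_interface = T_in − Q'·ΣR_partial = 6.86 °C − (-4.709)(2.247) = 17.4 °C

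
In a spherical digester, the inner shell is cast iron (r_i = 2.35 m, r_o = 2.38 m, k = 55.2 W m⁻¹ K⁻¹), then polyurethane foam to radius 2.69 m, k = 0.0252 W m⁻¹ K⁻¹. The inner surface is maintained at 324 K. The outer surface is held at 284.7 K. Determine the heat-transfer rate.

Resistance network (inner→outer):
  R_cast iron = (1/2.35 − 1/2.38)/(4πk) = 0.005364/(4π·55.2) = 7.733×10^-6 K/W
  R_polyurethane foam = (1/2.38 − 1/2.69)/(4πk) = 0.04842/(4π·0.0252) = 0.1529 K/W
ΣR = 7.733×10^-6 + 0.1529 = 0.1529 K/W
Q = ΔT/ΣR = (324 K − 284.7 K)/0.1529 = 257 W

Q = 257 W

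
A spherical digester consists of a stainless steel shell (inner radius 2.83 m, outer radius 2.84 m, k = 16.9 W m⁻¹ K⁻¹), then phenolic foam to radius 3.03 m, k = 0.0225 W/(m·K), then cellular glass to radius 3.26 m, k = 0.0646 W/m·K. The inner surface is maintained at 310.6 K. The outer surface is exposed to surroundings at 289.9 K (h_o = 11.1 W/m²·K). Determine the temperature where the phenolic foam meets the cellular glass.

Series thermal resistances, inner to outer:
  R_stainless steel = (1/2.83 − 1/2.84)/(4πk) = 0.001244/(4π·16.9) = 5.859×10^-6 K/W
  R_phenolic foam = (1/2.84 − 1/3.03)/(4πk) = 0.02208/(4π·0.0225) = 0.07809 K/W
  R_cellular glass = (1/3.03 − 1/3.26)/(4πk) = 0.02328/(4π·0.0646) = 0.02868 K/W
  R_conv,out = 1/(4πr²h) = 1/(4π·3.26²·11.1) = 6.746×10^-4 K/W
ΣR = 5.859×10^-6 + 0.07809 + 0.02868 + 6.746×10^-4 = 0.1075 K/W
Q = ΔT/ΣR = (310.6 K − 289.9 K)/0.1075 = 192.6 W
From the inner boundary to the phenolic foam/cellular glass interface, ΣR_partial = 0.07810 K/W.
T_interface = T_in − Q·ΣR_partial = 310.6 K − (192.6)(0.07810) = 295.6 K

T = 295.6 K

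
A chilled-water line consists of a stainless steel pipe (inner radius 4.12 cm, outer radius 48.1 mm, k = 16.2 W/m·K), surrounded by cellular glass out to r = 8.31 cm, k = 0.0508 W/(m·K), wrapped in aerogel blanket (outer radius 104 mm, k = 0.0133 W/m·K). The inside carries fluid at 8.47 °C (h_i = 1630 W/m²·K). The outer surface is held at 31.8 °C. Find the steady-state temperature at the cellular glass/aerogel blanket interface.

T = 17.6 °C

Series thermal resistances, inner to outer:
  R'_conv,in = 1/(2πr h) = 1/(2π·0.0412·1630) = 0.002370 m·K/W
  R'_stainless steel = ln(0.0481/0.0412)/(2πk) = 0.1548/(2π·16.2) = 0.001521 m·K/W
  R'_cellular glass = ln(0.0831/0.0481)/(2πk) = 0.5468/(2π·0.0508) = 1.713 m·K/W
  R'_aerogel blanket = ln(0.104/0.0831)/(2πk) = 0.2243/(2π·0.0133) = 2.685 m·K/W
ΣR = 0.002370 + 0.001521 + 1.713 + 2.685 = 4.402 m·K/W
Q' = ΔT/ΣR = (8.47 °C − 31.8 °C)/4.402 = -5.300 W/m
From the inner boundary to the cellular glass/aerogel blanket interface, ΣR_partial = 1.717 m·K/W.
T_interface = T_in − Q'·ΣR_partial = 8.47 °C − (-5.300)(1.717) = 17.6 °C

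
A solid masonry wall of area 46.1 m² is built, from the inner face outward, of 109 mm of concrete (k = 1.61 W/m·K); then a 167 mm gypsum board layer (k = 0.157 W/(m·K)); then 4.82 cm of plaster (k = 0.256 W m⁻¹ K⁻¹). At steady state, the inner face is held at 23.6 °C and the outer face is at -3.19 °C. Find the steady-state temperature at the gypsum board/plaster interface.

T = 0.63 °C

Resistance network (inner→outer):
  R_concrete = L/(kA) = 0.109/(1.61·46.1) = 0.001469 K/W
  R_gypsum board = L/(kA) = 0.167/(0.157·46.1) = 0.02307 K/W
  R_plaster = L/(kA) = 0.0482/(0.256·46.1) = 0.004084 K/W
ΣR = 0.001469 + 0.02307 + 0.004084 = 0.02862 K/W
Q = ΔT/ΣR = (23.6 °C − -3.19 °C)/0.02862 = 936.1 W
From the inner boundary to the gypsum board/plaster interface, ΣR_partial = 0.02454 K/W.
T_interface = T_in − Q·ΣR_partial = 23.6 °C − (936.1)(0.02454) = 0.63 °C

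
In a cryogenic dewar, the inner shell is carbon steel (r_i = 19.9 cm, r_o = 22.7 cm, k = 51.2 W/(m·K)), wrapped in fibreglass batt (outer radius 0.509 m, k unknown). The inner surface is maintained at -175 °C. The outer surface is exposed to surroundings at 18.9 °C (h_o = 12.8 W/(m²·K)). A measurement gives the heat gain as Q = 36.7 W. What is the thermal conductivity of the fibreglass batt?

ΣR = ΔT/Q = |-175 − 18.9|/36.7 = 5.283 K/W
Known resistances:
  R_carbon steel = (1/0.199 − 1/0.227)/(4πk) = 0.6198/(4π·51.2) = 9.634×10^-4 K/W
  R_conv,out = 1/(4πr²h) = 1/(4π·0.509²·12.8) = 0.02400 K/W
R_fibreglass batt = ΣR − ΣR_known = 5.283 − 0.02496 = 5.258 K/W
(1/r₁−1/r₂)/(4πk) = 5.258 ⇒ k = 2.441/(4π·5.258) = 0.0369 W/m·K

k = 0.0369 W/m·K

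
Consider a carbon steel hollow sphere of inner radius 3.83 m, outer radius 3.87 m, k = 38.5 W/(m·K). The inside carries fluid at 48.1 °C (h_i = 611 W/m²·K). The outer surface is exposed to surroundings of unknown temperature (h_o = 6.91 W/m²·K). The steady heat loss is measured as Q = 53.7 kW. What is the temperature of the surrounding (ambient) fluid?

T_out = 6.03 °C

Series resistances:
  R_conv,in = 1/(4πr²h) = 1/(4π·3.83²·611) = 8.879×10^-6 K/W
  R_carbon steel = (1/3.83 − 1/3.87)/(4πk) = 0.002699/(4π·38.5) = 5.578×10^-6 K/W
  R_conv,out = 1/(4πr²h) = 1/(4π·3.87²·6.91) = 7.689×10^-4 K/W
ΣR = 7.834×10^-4 K/W
ΔT = Q·ΣR = 53700 × 7.834×10^-4 = 42.07 K
Heat flows outward, so T_out = T_in − ΔT = 48.1 − 42.07 = 6.03 °C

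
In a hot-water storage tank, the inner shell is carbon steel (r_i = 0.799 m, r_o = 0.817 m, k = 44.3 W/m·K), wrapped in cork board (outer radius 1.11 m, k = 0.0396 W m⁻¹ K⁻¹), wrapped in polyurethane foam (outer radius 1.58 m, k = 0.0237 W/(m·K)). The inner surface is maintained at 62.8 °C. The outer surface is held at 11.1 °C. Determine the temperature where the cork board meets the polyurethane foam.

T = 41.1 °C

Treat each layer as a resistance in series:
  R_carbon steel = (1/0.799 − 1/0.817)/(4πk) = 0.02757/(4π·44.3) = 4.953×10^-5 K/W
  R_cork board = (1/0.817 − 1/1.11)/(4πk) = 0.3231/(4π·0.0396) = 0.6493 K/W
  R_polyurethane foam = (1/1.11 − 1/1.58)/(4πk) = 0.2680/(4π·0.0237) = 0.8998 K/W
ΣR = 4.953×10^-5 + 0.6493 + 0.8998 = 1.549 K/W
Q = ΔT/ΣR = (62.8 °C − 11.1 °C)/1.549 = 33.38 W
From the inner boundary to the cork board/polyurethane foam interface, ΣR_partial = 0.6493 K/W.
T_interface = T_in − Q·ΣR_partial = 62.8 °C − (33.38)(0.6493) = 41.1 °C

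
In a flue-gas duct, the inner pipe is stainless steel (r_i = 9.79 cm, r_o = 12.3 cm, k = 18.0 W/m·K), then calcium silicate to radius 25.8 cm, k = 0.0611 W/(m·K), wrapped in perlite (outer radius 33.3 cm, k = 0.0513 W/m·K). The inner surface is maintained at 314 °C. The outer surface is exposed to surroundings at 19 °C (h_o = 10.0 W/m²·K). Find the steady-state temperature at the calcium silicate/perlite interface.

T = 108 °C

Series thermal resistances, inner to outer:
  R'_stainless steel = ln(0.123/0.0979)/(2πk) = 0.2282/(2π·18.0) = 0.002018 m·K/W
  R'_calcium silicate = ln(0.258/0.123)/(2πk) = 0.7408/(2π·0.0611) = 1.930 m·K/W
  R'_perlite = ln(0.333/0.258)/(2πk) = 0.2552/(2π·0.0513) = 0.7917 m·K/W
  R'_conv,out = 1/(2πr h) = 1/(2π·0.333·10.0) = 0.04779 m·K/W
ΣR = 0.002018 + 1.930 + 0.7917 + 0.04779 = 2.772 m·K/W
Q' = ΔT/ΣR = (314 °C − 19 °C)/2.772 = 106.4 W/m
From the inner boundary to the calcium silicate/perlite interface, ΣR_partial = 1.932 m·K/W.
T_interface = T_in − Q'·ΣR_partial = 314 °C − (106.4)(1.932) = 108 °C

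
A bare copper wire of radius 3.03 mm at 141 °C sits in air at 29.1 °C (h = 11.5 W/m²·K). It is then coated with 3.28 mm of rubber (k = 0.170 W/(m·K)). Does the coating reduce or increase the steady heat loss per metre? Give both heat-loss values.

Critical radius for a cylinder: r_cr = k/h = 0.0148 m = 1.48 cm.
Outer radius after coating: r₂ = 0.00303 + 0.00328 = 0.00631 m.
Since r₁ < r_cr and r₂ ≤ r_cr, the coating moves toward the maximum at r_cr — heat loss rises.
Bare: R = 1/(2πr₁h) = 4.568 m·K/W; Q = 111.9/4.568 = 24.5 W/m.
Coated: R = R_cond + R_conv = 2.880 m·K/W; Q = 111.9/2.880 = 38.9 W/m.

increases: 24.5 → 38.9 W/m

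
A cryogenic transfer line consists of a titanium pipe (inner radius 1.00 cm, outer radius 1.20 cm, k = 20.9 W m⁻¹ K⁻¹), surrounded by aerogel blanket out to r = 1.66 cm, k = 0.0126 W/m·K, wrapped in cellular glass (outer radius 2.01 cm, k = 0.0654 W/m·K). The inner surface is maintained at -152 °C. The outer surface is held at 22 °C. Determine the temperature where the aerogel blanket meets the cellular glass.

Treat each layer as a resistance in series:
  R'_titanium = ln(0.0120/0.0100)/(2πk) = 0.1823/(2π·20.9) = 0.001388 m·K/W
  R'_aerogel blanket = ln(0.0166/0.0120)/(2πk) = 0.3245/(2π·0.0126) = 4.099 m·K/W
  R'_cellular glass = ln(0.0201/0.0166)/(2πk) = 0.1913/(2π·0.0654) = 0.4656 m·K/W
ΣR = 0.001388 + 4.099 + 0.4656 = 4.566 m·K/W
Q' = ΔT/ΣR = (-152 °C − 22 °C)/4.566 = -38.11 W/m
From the inner boundary to the aerogel blanket/cellular glass interface, ΣR_partial = 4.100 m·K/W.
T_interface = T_in − Q'·ΣR_partial = -152 °C − (-38.11)(4.100) = 4.3 °C

T = 4.3 °C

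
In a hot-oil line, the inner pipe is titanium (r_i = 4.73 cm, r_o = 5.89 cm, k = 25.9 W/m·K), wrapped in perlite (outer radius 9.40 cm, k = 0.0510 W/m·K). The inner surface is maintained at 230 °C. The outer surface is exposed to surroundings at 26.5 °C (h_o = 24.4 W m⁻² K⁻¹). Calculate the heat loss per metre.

Q' = 133 W/m

Series thermal resistances, inner to outer:
  R'_titanium = ln(0.0589/0.0473)/(2πk) = 0.2193/(2π·25.9) = 0.001348 m·K/W
  R'_perlite = ln(0.0940/0.0589)/(2πk) = 0.4675/(2π·0.0510) = 1.459 m·K/W
  R'_conv,out = 1/(2πr h) = 1/(2π·0.0940·24.4) = 0.06939 m·K/W
ΣR = 0.001348 + 1.459 + 0.06939 = 1.530 m·K/W
Q' = ΔT/ΣR = (230 °C − 26.5 °C)/1.530 = 133 W/m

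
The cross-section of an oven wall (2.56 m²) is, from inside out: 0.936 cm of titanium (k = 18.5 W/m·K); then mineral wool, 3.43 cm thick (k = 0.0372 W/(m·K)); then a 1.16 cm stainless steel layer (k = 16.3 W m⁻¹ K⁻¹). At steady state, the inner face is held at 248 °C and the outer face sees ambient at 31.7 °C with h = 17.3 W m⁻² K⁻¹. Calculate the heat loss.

Resistance network (inner→outer):
  R_titanium = L/(kA) = 0.00936/(18.5·2.56) = 1.976×10^-4 K/W
  R_mineral wool = L/(kA) = 0.0343/(0.0372·2.56) = 0.3602 K/W
  R_stainless steel = L/(kA) = 0.0116/(16.3·2.56) = 2.780×10^-4 K/W
  R_conv,out = 1/(hA) = 1/(17.3·2.56) = 0.02258 K/W
ΣR = 1.976×10^-4 + 0.3602 + 2.780×10^-4 + 0.02258 = 0.3833 K/W
Q = ΔT/ΣR = (248 °C − 31.7 °C)/0.3833 = 564 W

Q = 564 W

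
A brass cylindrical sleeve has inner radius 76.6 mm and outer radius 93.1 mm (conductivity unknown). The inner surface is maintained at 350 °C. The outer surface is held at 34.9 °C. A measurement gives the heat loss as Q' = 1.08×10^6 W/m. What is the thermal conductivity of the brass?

k = 106 W/m·K

ΣR = ΔT/Q' = |350 − 34.9|/1.08×10^6 = 2.918×10^-4 m·K/W
ln(r₂/r₁)/(2πk) = 2.918×10^-4 ⇒ k = 0.1951/(2π·2.918×10^-4) = 106 W/m·K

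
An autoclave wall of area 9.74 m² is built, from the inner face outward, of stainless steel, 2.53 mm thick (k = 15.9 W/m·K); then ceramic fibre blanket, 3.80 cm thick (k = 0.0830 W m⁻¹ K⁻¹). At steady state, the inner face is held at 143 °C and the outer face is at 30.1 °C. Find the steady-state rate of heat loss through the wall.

Resistance network (inner→outer):
  R_stainless steel = L/(kA) = 0.00253/(15.9·9.74) = 1.634×10^-5 K/W
  R_ceramic fibre blanket = L/(kA) = 0.0380/(0.0830·9.74) = 0.04701 K/W
ΣR = 1.634×10^-5 + 0.04701 = 0.04703 K/W
Q = ΔT/ΣR = (143 °C − 30.1 °C)/0.04703 = 2400 W

Q = 2.40 kW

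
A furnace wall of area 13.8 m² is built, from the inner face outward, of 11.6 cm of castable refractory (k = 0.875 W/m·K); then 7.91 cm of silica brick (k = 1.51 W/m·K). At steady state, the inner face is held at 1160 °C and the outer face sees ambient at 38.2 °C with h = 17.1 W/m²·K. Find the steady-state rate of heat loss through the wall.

Treat each layer as a resistance in series:
  R_castable refractory = L/(kA) = 0.116/(0.875·13.8) = 0.009607 K/W
  R_silica brick = L/(kA) = 0.0791/(1.51·13.8) = 0.003796 K/W
  R_conv,out = 1/(hA) = 1/(17.1·13.8) = 0.004238 K/W
ΣR = 0.009607 + 0.003796 + 0.004238 = 0.01764 K/W
Q = ΔT/ΣR = (1160 °C − 38.2 °C)/0.01764 = 63600 W

Q = 63.6 kW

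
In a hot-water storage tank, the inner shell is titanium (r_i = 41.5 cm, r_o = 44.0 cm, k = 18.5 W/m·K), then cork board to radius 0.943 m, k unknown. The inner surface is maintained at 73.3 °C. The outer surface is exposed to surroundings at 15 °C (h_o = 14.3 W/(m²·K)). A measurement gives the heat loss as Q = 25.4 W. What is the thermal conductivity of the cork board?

k = 0.0422 W/m·K

ΣR = ΔT/Q = |73.3 − 15|/25.4 = 2.295 K/W
Known resistances:
  R_titanium = (1/0.415 − 1/0.440)/(4πk) = 0.1369/(4π·18.5) = 5.889×10^-4 K/W
  R_conv,out = 1/(4πr²h) = 1/(4π·0.943²·14.3) = 0.006258 K/W
R_cork board = ΣR − ΣR_known = 2.295 − 0.006847 = 2.288 K/W
(1/r₁−1/r₂)/(4πk) = 2.288 ⇒ k = 1.212/(4π·2.288) = 0.0422 W/m·K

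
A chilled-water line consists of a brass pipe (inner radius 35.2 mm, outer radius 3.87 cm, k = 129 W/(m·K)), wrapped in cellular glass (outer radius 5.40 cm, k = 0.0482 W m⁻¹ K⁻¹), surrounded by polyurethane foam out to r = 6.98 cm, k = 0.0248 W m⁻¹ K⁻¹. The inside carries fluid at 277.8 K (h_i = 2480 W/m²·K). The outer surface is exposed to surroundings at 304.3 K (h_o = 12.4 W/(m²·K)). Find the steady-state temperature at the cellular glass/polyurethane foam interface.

T = 287.8 K

Resistance network (inner→outer):
  R'_conv,in = 1/(2πr h) = 1/(2π·0.0352·2480) = 0.001823 m·K/W
  R'_brass = ln(0.0387/0.0352)/(2πk) = 0.09479/(2π·129) = 1.170×10^-4 m·K/W
  R'_cellular glass = ln(0.0540/0.0387)/(2πk) = 0.3331/(2π·0.0482) = 1.100 m·K/W
  R'_polyurethane foam = ln(0.0698/0.0540)/(2πk) = 0.2566/(2π·0.0248) = 1.647 m·K/W
  R'_conv,out = 1/(2πr h) = 1/(2π·0.0698·12.4) = 0.1839 m·K/W
ΣR = 0.001823 + 1.170×10^-4 + 1.100 + 1.647 + 0.1839 = 2.933 m·K/W
Q' = ΔT/ΣR = (277.8 K − 304.3 K)/2.933 = -9.035 W/m
From the inner boundary to the cellular glass/polyurethane foam interface, ΣR_partial = 1.102 m·K/W.
T_interface = T_in − Q'·ΣR_partial = 277.8 K − (-9.035)(1.102) = 287.8 K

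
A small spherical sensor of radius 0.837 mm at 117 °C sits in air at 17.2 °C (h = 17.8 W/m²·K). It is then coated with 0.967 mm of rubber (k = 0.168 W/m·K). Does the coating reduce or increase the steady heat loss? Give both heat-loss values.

increases: 0.0156 → 0.0595 W

Critical radius for a sphere: r_cr = 2k/h = 0.0189 m = 1.89 cm.
Outer radius after coating: r₂ = 8.37×10^-4 + 9.67×10^-4 = 0.001804 m.
Since r₁ < r_cr and r₂ ≤ r_cr, the coating moves toward the maximum at r_cr — heat loss rises.
Bare: R = 1/(4πr₁²h) = 6381 K/W; Q = 99.8/6381 = 0.0156 W.
Coated: R = R_cond + R_conv = 1677 K/W; Q = 99.8/1677 = 0.0595 W.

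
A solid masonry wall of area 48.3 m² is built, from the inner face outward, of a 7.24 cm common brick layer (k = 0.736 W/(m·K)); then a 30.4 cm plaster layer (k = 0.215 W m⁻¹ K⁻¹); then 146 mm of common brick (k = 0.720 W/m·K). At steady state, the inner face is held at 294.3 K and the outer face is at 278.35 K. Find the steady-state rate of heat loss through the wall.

Q = 449 W

Resistance network (inner→outer):
  R_common brick = L/(kA) = 0.0724/(0.736·48.3) = 0.002037 K/W
  R_plaster = L/(kA) = 0.304/(0.215·48.3) = 0.02927 K/W
  R_common brick = L/(kA) = 0.146/(0.720·48.3) = 0.004198 K/W
ΣR = 0.002037 + 0.02927 + 0.004198 = 0.03551 K/W
Q = ΔT/ΣR = (294.3 K − 278.35 K)/0.03551 = 449 W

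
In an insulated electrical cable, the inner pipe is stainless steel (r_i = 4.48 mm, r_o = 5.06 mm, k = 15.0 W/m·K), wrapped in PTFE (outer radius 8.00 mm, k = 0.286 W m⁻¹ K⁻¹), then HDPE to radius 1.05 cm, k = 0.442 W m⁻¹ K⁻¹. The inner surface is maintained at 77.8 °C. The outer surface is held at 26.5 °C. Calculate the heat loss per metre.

Series thermal resistances, inner to outer:
  R'_stainless steel = ln(0.00506/0.00448)/(2πk) = 0.1217/(2π·15.0) = 0.001292 m·K/W
  R'_PTFE = ln(0.00800/0.00506)/(2πk) = 0.4581/(2π·0.286) = 0.2549 m·K/W
  R'_HDPE = ln(0.0105/0.00800)/(2πk) = 0.2719/(2π·0.442) = 0.09792 m·K/W
ΣR = 0.001292 + 0.2549 + 0.09792 = 0.3541 m·K/W
Q' = ΔT/ΣR = (77.8 °C − 26.5 °C)/0.3541 = 145 W/m

Q' = 145 W/m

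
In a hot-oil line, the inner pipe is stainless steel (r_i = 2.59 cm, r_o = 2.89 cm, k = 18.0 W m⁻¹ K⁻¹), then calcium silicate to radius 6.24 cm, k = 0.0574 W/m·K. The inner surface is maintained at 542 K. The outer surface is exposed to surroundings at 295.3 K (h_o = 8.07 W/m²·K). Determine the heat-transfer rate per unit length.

Series thermal resistances, inner to outer:
  R'_stainless steel = ln(0.0289/0.0259)/(2πk) = 0.1096/(2π·18.0) = 9.691×10^-4 m·K/W
  R'_calcium silicate = ln(0.0624/0.0289)/(2πk) = 0.7697/(2π·0.0574) = 2.134 m·K/W
  R'_conv,out = 1/(2πr h) = 1/(2π·0.0624·8.07) = 0.3161 m·K/W
ΣR = 9.691×10^-4 + 2.134 + 0.3161 = 2.451 m·K/W
Q' = ΔT/ΣR = (542 K − 295.3 K)/2.451 = 101 W/m

Q' = 101 W/m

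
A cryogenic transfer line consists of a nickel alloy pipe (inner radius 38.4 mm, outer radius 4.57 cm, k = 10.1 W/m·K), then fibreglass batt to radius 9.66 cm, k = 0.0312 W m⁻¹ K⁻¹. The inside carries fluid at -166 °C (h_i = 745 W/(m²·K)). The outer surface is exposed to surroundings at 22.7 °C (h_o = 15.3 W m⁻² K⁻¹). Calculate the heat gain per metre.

Treat each layer as a resistance in series:
  R'_conv,in = 1/(2πr h) = 1/(2π·0.0384·745) = 0.005563 m·K/W
  R'_nickel alloy = ln(0.0457/0.0384)/(2πk) = 0.1740/(2π·10.1) = 0.002743 m·K/W
  R'_fibreglass batt = ln(0.0966/0.0457)/(2πk) = 0.7485/(2π·0.0312) = 3.818 m·K/W
  R'_conv,out = 1/(2πr h) = 1/(2π·0.0966·15.3) = 0.1077 m·K/W
ΣR = 0.005563 + 0.002743 + 3.818 + 0.1077 = 3.934 m·K/W
Q' = ΔT/ΣR = (-166 °C − 22.7 °C)/3.934 = -48.0 W/m
(Negative Q' ⇒ heat flows inward; heat gain = 48.0 W/m.)

Q' = 48.0 W/m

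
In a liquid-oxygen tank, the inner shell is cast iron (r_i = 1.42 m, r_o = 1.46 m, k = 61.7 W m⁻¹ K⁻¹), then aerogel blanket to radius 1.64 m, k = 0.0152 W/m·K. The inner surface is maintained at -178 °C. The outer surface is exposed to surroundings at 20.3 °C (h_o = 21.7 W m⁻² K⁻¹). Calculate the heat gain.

Q = 502 W

Series thermal resistances, inner to outer:
  R_cast iron = (1/1.42 − 1/1.46)/(4πk) = 0.01929/(4π·61.7) = 2.488×10^-5 K/W
  R_aerogel blanket = (1/1.46 − 1/1.64)/(4πk) = 0.07518/(4π·0.0152) = 0.3936 K/W
  R_conv,out = 1/(4πr²h) = 1/(4π·1.64²·21.7) = 0.001363 K/W
ΣR = 2.488×10^-5 + 0.3936 + 0.001363 = 0.3950 K/W
Q = ΔT/ΣR = (-178 °C − 20.3 °C)/0.3950 = -502 W
(Negative Q ⇒ heat flows inward; heat gain = 502 W.)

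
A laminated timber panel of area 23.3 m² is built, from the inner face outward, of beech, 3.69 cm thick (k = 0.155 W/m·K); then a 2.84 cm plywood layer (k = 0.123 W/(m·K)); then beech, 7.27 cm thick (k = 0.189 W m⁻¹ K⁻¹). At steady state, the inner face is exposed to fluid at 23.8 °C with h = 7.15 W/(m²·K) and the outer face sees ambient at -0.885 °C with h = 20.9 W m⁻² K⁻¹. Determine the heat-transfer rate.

Treat each layer as a resistance in series:
  R_conv,in = 1/(hA) = 1/(7.15·23.3) = 0.006003 K/W
  R_beech = L/(kA) = 0.0369/(0.155·23.3) = 0.01022 K/W
  R_plywood = L/(kA) = 0.0284/(0.123·23.3) = 0.009910 K/W
  R_beech = L/(kA) = 0.0727/(0.189·23.3) = 0.01651 K/W
  R_conv,out = 1/(hA) = 1/(20.9·23.3) = 0.002054 K/W
ΣR = 0.006003 + 0.01022 + 0.009910 + 0.01651 + 0.002054 = 0.04470 K/W
Q = ΔT/ΣR = (23.8 °C − -0.885 °C)/0.04470 = 552 W

Q = 552 W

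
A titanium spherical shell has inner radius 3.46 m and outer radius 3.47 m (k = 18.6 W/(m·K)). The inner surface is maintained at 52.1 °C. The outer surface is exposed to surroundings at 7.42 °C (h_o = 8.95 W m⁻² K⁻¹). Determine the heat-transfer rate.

Q = 60200 W

Resistance network (inner→outer):
  R_titanium = (1/3.46 − 1/3.47)/(4πk) = 8.329×10^-4/(4π·18.6) = 3.563×10^-6 K/W
  R_conv,out = 1/(4πr²h) = 1/(4π·3.47²·8.95) = 7.384×10^-4 K/W
ΣR = 3.563×10^-6 + 7.384×10^-4 = 7.420×10^-4 K/W
Q = ΔT/ΣR = (52.1 °C − 7.42 °C)/7.420×10^-4 = 60200 W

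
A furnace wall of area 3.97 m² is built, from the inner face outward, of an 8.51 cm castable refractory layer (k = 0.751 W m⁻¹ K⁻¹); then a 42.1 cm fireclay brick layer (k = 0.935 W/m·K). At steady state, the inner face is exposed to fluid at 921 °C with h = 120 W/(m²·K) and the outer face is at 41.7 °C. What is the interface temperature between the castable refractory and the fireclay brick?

T = 734 °C

Treat each layer as a resistance in series:
  R_conv,in = 1/(hA) = 1/(120·3.97) = 0.002099 K/W
  R_castable refractory = L/(kA) = 0.0851/(0.751·3.97) = 0.02854 K/W
  R_fireclay brick = L/(kA) = 0.421/(0.935·3.97) = 0.1134 K/W
ΣR = 0.002099 + 0.02854 + 0.1134 = 0.1440 K/W
Q = ΔT/ΣR = (921 °C − 41.7 °C)/0.1440 = 6106 W
From the inner boundary to the castable refractory/fireclay brick interface, ΣR_partial = 0.03064 K/W.
T_interface = T_in − Q·ΣR_partial = 921 °C − (6106)(0.03064) = 734 °C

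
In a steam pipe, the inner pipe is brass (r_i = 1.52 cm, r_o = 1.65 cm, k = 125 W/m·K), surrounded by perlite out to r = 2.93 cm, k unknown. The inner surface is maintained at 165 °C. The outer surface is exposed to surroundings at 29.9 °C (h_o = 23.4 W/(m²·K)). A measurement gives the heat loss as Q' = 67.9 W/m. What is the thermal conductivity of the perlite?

ΣR = ΔT/Q' = |165 − 29.9|/67.9 = 1.990 m·K/W
Known resistances:
  R'_brass = ln(0.0165/0.0152)/(2πk) = 0.08206/(2π·125) = 1.045×10^-4 m·K/W
  R'_conv,out = 1/(2πr h) = 1/(2π·0.0293·23.4) = 0.2321 m·K/W
R_perlite = ΣR − ΣR_known = 1.990 − 0.2322 = 1.758 m·K/W
ln(r₂/r₁)/(2πk) = 1.758 ⇒ k = 0.5742/(2π·1.758) = 0.0520 W/m·K

k = 0.0520 W/m·K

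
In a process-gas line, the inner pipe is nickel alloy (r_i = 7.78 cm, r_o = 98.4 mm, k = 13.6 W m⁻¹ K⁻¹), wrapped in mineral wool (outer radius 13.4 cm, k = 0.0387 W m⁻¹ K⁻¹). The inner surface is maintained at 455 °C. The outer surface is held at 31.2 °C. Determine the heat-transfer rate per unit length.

Q' = 333 W/m

Series thermal resistances, inner to outer:
  R'_nickel alloy = ln(0.0984/0.0778)/(2πk) = 0.2349/(2π·13.6) = 0.002749 m·K/W
  R'_mineral wool = ln(0.134/0.0984)/(2πk) = 0.3088/(2π·0.0387) = 1.270 m·K/W
ΣR = 0.002749 + 1.270 = 1.273 m·K/W
Q' = ΔT/ΣR = (455 °C − 31.2 °C)/1.273 = 333 W/m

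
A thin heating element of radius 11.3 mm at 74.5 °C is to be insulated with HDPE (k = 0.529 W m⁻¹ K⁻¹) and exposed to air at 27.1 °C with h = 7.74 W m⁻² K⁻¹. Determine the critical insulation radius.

For a cylinder, r_cr = k_ins/h = 0.529/7.74 = 0.0683 m = 6.83 cm

r_cr = 6.83 cm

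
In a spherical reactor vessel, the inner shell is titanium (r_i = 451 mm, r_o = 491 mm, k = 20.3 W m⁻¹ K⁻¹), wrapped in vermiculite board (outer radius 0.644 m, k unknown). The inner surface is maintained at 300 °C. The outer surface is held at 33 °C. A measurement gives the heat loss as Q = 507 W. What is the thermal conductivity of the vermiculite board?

ΣR = ΔT/Q = |300 − 33|/507 = 0.5266 K/W
Known resistances:
  R_titanium = (1/0.451 − 1/0.491)/(4πk) = 0.1806/(4π·20.3) = 7.081×10^-4 K/W
R_vermiculite board = ΣR − ΣR_known = 0.5266 − 7.081×10^-4 = 0.5259 K/W
(1/r₁−1/r₂)/(4πk) = 0.5259 ⇒ k = 0.4839/(4π·0.5259) = 0.0732 W/m·K

k = 0.0732 W/m·K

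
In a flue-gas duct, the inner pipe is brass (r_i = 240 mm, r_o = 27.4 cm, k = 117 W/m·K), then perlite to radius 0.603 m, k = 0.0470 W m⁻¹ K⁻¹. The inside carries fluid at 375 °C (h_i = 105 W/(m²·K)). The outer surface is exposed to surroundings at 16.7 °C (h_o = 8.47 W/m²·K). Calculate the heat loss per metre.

Series thermal resistances, inner to outer:
  R'_conv,in = 1/(2πr h) = 1/(2π·0.240·105) = 0.006316 m·K/W
  R'_brass = ln(0.274/0.240)/(2πk) = 0.1325/(2π·117) = 1.802×10^-4 m·K/W
  R'_perlite = ln(0.603/0.274)/(2πk) = 0.7888/(2π·0.0470) = 2.671 m·K/W
  R'_conv,out = 1/(2πr h) = 1/(2π·0.603·8.47) = 0.03116 m·K/W
ΣR = 0.006316 + 1.802×10^-4 + 2.671 + 0.03116 = 2.709 m·K/W
Q' = ΔT/ΣR = (375 °C − 16.7 °C)/2.709 = 132 W/m

Q' = 132 W/m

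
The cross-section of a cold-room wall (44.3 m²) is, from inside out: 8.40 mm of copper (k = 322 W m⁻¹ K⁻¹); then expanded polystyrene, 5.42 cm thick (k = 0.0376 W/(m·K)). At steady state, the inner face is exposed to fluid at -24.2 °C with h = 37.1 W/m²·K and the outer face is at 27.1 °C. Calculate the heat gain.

Q = 1550 W

Treat each layer as a resistance in series:
  R_conv,in = 1/(hA) = 1/(37.1·44.3) = 6.084×10^-4 K/W
  R_copper = L/(kA) = 0.00840/(322·44.3) = 5.889×10^-7 K/W
  R_expanded polystyrene = L/(kA) = 0.0542/(0.0376·44.3) = 0.03254 K/W
ΣR = 6.084×10^-4 + 5.889×10^-7 + 0.03254 = 0.03315 K/W
Q = ΔT/ΣR = (-24.2 °C − 27.1 °C)/0.03315 = -1550 W
(Negative Q ⇒ heat flows inward; heat gain = 1550 W.)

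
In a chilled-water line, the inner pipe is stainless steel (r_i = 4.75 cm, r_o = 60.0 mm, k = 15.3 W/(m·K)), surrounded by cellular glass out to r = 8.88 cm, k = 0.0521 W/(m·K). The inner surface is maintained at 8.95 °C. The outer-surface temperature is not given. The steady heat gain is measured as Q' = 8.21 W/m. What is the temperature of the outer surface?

T_out = 18.8 °C

Series resistances:
  R'_stainless steel = ln(0.0600/0.0475)/(2πk) = 0.2336/(2π·15.3) = 0.002430 m·K/W
  R'_cellular glass = ln(0.0888/0.0600)/(2πk) = 0.3920/(2π·0.0521) = 1.198 m·K/W
ΣR = 1.200 m·K/W
ΔT = Q'·ΣR = 8.21 × 1.200 = 9.852 K
Heat flows inward, so T_out = T_in + ΔT = 8.95 + 9.852 = 18.8 °C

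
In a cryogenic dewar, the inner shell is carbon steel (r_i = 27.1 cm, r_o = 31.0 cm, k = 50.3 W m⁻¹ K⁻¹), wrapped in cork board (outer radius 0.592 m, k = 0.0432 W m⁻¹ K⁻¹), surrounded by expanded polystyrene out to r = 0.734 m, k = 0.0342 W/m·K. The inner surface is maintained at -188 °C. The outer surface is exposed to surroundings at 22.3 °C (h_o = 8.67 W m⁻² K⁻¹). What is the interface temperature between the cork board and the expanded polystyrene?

T = -23.0 °C

Resistance network (inner→outer):
  R_carbon steel = (1/0.271 − 1/0.310)/(4πk) = 0.4642/(4π·50.3) = 7.344×10^-4 K/W
  R_cork board = (1/0.310 − 1/0.592)/(4πk) = 1.537/(4π·0.0432) = 2.831 K/W
  R_expanded polystyrene = (1/0.592 − 1/0.734)/(4πk) = 0.3268/(4π·0.0342) = 0.7604 K/W
  R_conv,out = 1/(4πr²h) = 1/(4π·0.734²·8.67) = 0.01704 K/W
ΣR = 7.344×10^-4 + 2.831 + 0.7604 + 0.01704 = 3.609 K/W
Q = ΔT/ΣR = (-188 °C − 22.3 °C)/3.609 = -58.27 W
From the inner boundary to the cork board/expanded polystyrene interface, ΣR_partial = 2.832 K/W.
T_interface = T_in − Q·ΣR_partial = -188 °C − (-58.27)(2.832) = -23.0 °C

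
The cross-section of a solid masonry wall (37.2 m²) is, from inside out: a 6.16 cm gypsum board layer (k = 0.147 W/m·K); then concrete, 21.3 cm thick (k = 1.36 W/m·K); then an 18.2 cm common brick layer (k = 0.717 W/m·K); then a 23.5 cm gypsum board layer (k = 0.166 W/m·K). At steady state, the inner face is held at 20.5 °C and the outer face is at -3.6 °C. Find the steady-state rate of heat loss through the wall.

Q = 399 W

Treat each layer as a resistance in series:
  R_gypsum board = L/(kA) = 0.0616/(0.147·37.2) = 0.01126 K/W
  R_concrete = L/(kA) = 0.213/(1.36·37.2) = 0.004210 K/W
  R_common brick = L/(kA) = 0.182/(0.717·37.2) = 0.006824 K/W
  R_gypsum board = L/(kA) = 0.235/(0.166·37.2) = 0.03806 K/W
ΣR = 0.01126 + 0.004210 + 0.006824 + 0.03806 = 0.06035 K/W
Q = ΔT/ΣR = (20.5 °C − -3.6 °C)/0.06035 = 399 W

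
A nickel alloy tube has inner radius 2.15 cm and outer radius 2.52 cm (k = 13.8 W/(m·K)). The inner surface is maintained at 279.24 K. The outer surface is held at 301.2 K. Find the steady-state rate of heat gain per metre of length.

Q' = 2πk·ΔT/ln(r₂/r₁) = 2π × 13.8 × 21.96 / ln(0.0252/0.0215) = 12000 W/m

Q' = 12000 W/m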